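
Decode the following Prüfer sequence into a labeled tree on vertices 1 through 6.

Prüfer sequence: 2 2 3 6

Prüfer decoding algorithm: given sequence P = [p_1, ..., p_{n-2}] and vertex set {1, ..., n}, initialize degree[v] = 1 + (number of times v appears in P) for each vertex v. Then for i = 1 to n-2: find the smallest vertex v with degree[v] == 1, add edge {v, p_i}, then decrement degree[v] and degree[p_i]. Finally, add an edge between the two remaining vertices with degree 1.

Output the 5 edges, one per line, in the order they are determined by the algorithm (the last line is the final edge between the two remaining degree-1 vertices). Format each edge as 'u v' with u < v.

Answer: 1 2
2 4
2 3
3 6
5 6

Derivation:
Initial degrees: {1:1, 2:3, 3:2, 4:1, 5:1, 6:2}
Step 1: smallest deg-1 vertex = 1, p_1 = 2. Add edge {1,2}. Now deg[1]=0, deg[2]=2.
Step 2: smallest deg-1 vertex = 4, p_2 = 2. Add edge {2,4}. Now deg[4]=0, deg[2]=1.
Step 3: smallest deg-1 vertex = 2, p_3 = 3. Add edge {2,3}. Now deg[2]=0, deg[3]=1.
Step 4: smallest deg-1 vertex = 3, p_4 = 6. Add edge {3,6}. Now deg[3]=0, deg[6]=1.
Final: two remaining deg-1 vertices are 5, 6. Add edge {5,6}.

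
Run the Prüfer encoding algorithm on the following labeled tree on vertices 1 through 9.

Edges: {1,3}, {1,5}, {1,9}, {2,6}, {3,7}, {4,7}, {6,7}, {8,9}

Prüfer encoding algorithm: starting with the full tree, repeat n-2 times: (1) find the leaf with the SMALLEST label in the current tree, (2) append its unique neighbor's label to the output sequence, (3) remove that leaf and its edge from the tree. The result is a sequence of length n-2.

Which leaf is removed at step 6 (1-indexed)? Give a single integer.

Answer: 3

Derivation:
Step 1: current leaves = {2,4,5,8}. Remove leaf 2 (neighbor: 6).
Step 2: current leaves = {4,5,6,8}. Remove leaf 4 (neighbor: 7).
Step 3: current leaves = {5,6,8}. Remove leaf 5 (neighbor: 1).
Step 4: current leaves = {6,8}. Remove leaf 6 (neighbor: 7).
Step 5: current leaves = {7,8}. Remove leaf 7 (neighbor: 3).
Step 6: current leaves = {3,8}. Remove leaf 3 (neighbor: 1).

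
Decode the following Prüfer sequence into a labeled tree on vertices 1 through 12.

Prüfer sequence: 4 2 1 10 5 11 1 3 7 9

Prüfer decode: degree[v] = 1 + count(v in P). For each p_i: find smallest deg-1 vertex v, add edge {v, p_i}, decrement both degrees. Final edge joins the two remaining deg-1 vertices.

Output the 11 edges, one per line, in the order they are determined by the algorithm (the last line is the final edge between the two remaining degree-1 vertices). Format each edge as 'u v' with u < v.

Initial degrees: {1:3, 2:2, 3:2, 4:2, 5:2, 6:1, 7:2, 8:1, 9:2, 10:2, 11:2, 12:1}
Step 1: smallest deg-1 vertex = 6, p_1 = 4. Add edge {4,6}. Now deg[6]=0, deg[4]=1.
Step 2: smallest deg-1 vertex = 4, p_2 = 2. Add edge {2,4}. Now deg[4]=0, deg[2]=1.
Step 3: smallest deg-1 vertex = 2, p_3 = 1. Add edge {1,2}. Now deg[2]=0, deg[1]=2.
Step 4: smallest deg-1 vertex = 8, p_4 = 10. Add edge {8,10}. Now deg[8]=0, deg[10]=1.
Step 5: smallest deg-1 vertex = 10, p_5 = 5. Add edge {5,10}. Now deg[10]=0, deg[5]=1.
Step 6: smallest deg-1 vertex = 5, p_6 = 11. Add edge {5,11}. Now deg[5]=0, deg[11]=1.
Step 7: smallest deg-1 vertex = 11, p_7 = 1. Add edge {1,11}. Now deg[11]=0, deg[1]=1.
Step 8: smallest deg-1 vertex = 1, p_8 = 3. Add edge {1,3}. Now deg[1]=0, deg[3]=1.
Step 9: smallest deg-1 vertex = 3, p_9 = 7. Add edge {3,7}. Now deg[3]=0, deg[7]=1.
Step 10: smallest deg-1 vertex = 7, p_10 = 9. Add edge {7,9}. Now deg[7]=0, deg[9]=1.
Final: two remaining deg-1 vertices are 9, 12. Add edge {9,12}.

Answer: 4 6
2 4
1 2
8 10
5 10
5 11
1 11
1 3
3 7
7 9
9 12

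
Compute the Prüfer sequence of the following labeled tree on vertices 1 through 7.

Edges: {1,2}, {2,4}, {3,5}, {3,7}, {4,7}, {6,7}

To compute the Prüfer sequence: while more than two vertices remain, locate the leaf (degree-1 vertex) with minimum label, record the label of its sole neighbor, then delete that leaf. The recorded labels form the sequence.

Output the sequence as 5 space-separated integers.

Step 1: leaves = {1,5,6}. Remove smallest leaf 1, emit neighbor 2.
Step 2: leaves = {2,5,6}. Remove smallest leaf 2, emit neighbor 4.
Step 3: leaves = {4,5,6}. Remove smallest leaf 4, emit neighbor 7.
Step 4: leaves = {5,6}. Remove smallest leaf 5, emit neighbor 3.
Step 5: leaves = {3,6}. Remove smallest leaf 3, emit neighbor 7.
Done: 2 vertices remain (6, 7). Sequence = [2 4 7 3 7]

Answer: 2 4 7 3 7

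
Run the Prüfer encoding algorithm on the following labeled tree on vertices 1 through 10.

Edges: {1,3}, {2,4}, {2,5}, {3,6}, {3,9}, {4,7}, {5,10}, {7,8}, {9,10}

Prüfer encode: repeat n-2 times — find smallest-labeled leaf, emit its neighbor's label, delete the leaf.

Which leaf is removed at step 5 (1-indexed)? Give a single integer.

Answer: 7

Derivation:
Step 1: current leaves = {1,6,8}. Remove leaf 1 (neighbor: 3).
Step 2: current leaves = {6,8}. Remove leaf 6 (neighbor: 3).
Step 3: current leaves = {3,8}. Remove leaf 3 (neighbor: 9).
Step 4: current leaves = {8,9}. Remove leaf 8 (neighbor: 7).
Step 5: current leaves = {7,9}. Remove leaf 7 (neighbor: 4).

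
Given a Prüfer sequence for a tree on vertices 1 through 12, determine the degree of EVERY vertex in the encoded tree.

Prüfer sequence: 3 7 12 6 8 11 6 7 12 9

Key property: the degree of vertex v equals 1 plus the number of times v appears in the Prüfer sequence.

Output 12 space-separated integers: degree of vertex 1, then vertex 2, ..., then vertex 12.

p_1 = 3: count[3] becomes 1
p_2 = 7: count[7] becomes 1
p_3 = 12: count[12] becomes 1
p_4 = 6: count[6] becomes 1
p_5 = 8: count[8] becomes 1
p_6 = 11: count[11] becomes 1
p_7 = 6: count[6] becomes 2
p_8 = 7: count[7] becomes 2
p_9 = 12: count[12] becomes 2
p_10 = 9: count[9] becomes 1
Degrees (1 + count): deg[1]=1+0=1, deg[2]=1+0=1, deg[3]=1+1=2, deg[4]=1+0=1, deg[5]=1+0=1, deg[6]=1+2=3, deg[7]=1+2=3, deg[8]=1+1=2, deg[9]=1+1=2, deg[10]=1+0=1, deg[11]=1+1=2, deg[12]=1+2=3

Answer: 1 1 2 1 1 3 3 2 2 1 2 3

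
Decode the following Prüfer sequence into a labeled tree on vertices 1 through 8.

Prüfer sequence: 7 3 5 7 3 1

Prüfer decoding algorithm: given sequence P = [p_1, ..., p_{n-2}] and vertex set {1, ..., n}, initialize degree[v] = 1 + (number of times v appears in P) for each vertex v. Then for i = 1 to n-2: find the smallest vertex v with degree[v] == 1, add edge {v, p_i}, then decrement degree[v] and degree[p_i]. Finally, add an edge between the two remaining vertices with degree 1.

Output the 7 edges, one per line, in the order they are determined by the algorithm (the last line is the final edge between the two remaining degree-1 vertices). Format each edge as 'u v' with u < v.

Initial degrees: {1:2, 2:1, 3:3, 4:1, 5:2, 6:1, 7:3, 8:1}
Step 1: smallest deg-1 vertex = 2, p_1 = 7. Add edge {2,7}. Now deg[2]=0, deg[7]=2.
Step 2: smallest deg-1 vertex = 4, p_2 = 3. Add edge {3,4}. Now deg[4]=0, deg[3]=2.
Step 3: smallest deg-1 vertex = 6, p_3 = 5. Add edge {5,6}. Now deg[6]=0, deg[5]=1.
Step 4: smallest deg-1 vertex = 5, p_4 = 7. Add edge {5,7}. Now deg[5]=0, deg[7]=1.
Step 5: smallest deg-1 vertex = 7, p_5 = 3. Add edge {3,7}. Now deg[7]=0, deg[3]=1.
Step 6: smallest deg-1 vertex = 3, p_6 = 1. Add edge {1,3}. Now deg[3]=0, deg[1]=1.
Final: two remaining deg-1 vertices are 1, 8. Add edge {1,8}.

Answer: 2 7
3 4
5 6
5 7
3 7
1 3
1 8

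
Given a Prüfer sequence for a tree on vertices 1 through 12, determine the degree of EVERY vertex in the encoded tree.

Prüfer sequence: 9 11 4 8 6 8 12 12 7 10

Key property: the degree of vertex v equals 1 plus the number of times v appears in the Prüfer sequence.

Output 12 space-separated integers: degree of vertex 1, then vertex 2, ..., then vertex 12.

p_1 = 9: count[9] becomes 1
p_2 = 11: count[11] becomes 1
p_3 = 4: count[4] becomes 1
p_4 = 8: count[8] becomes 1
p_5 = 6: count[6] becomes 1
p_6 = 8: count[8] becomes 2
p_7 = 12: count[12] becomes 1
p_8 = 12: count[12] becomes 2
p_9 = 7: count[7] becomes 1
p_10 = 10: count[10] becomes 1
Degrees (1 + count): deg[1]=1+0=1, deg[2]=1+0=1, deg[3]=1+0=1, deg[4]=1+1=2, deg[5]=1+0=1, deg[6]=1+1=2, deg[7]=1+1=2, deg[8]=1+2=3, deg[9]=1+1=2, deg[10]=1+1=2, deg[11]=1+1=2, deg[12]=1+2=3

Answer: 1 1 1 2 1 2 2 3 2 2 2 3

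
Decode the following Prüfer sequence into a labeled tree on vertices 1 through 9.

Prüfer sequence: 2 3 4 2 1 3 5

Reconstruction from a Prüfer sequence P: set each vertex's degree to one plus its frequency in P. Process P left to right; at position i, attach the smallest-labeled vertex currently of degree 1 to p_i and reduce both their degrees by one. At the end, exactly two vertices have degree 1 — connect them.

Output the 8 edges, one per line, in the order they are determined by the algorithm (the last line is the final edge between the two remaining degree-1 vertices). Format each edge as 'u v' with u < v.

Initial degrees: {1:2, 2:3, 3:3, 4:2, 5:2, 6:1, 7:1, 8:1, 9:1}
Step 1: smallest deg-1 vertex = 6, p_1 = 2. Add edge {2,6}. Now deg[6]=0, deg[2]=2.
Step 2: smallest deg-1 vertex = 7, p_2 = 3. Add edge {3,7}. Now deg[7]=0, deg[3]=2.
Step 3: smallest deg-1 vertex = 8, p_3 = 4. Add edge {4,8}. Now deg[8]=0, deg[4]=1.
Step 4: smallest deg-1 vertex = 4, p_4 = 2. Add edge {2,4}. Now deg[4]=0, deg[2]=1.
Step 5: smallest deg-1 vertex = 2, p_5 = 1. Add edge {1,2}. Now deg[2]=0, deg[1]=1.
Step 6: smallest deg-1 vertex = 1, p_6 = 3. Add edge {1,3}. Now deg[1]=0, deg[3]=1.
Step 7: smallest deg-1 vertex = 3, p_7 = 5. Add edge {3,5}. Now deg[3]=0, deg[5]=1.
Final: two remaining deg-1 vertices are 5, 9. Add edge {5,9}.

Answer: 2 6
3 7
4 8
2 4
1 2
1 3
3 5
5 9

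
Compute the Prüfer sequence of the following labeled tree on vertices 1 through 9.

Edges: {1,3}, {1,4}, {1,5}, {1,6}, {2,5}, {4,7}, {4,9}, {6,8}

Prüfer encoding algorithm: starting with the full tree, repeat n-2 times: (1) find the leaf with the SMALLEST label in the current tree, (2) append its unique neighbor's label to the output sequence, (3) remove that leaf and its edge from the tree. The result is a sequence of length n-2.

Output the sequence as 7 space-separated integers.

Answer: 5 1 1 4 6 1 4

Derivation:
Step 1: leaves = {2,3,7,8,9}. Remove smallest leaf 2, emit neighbor 5.
Step 2: leaves = {3,5,7,8,9}. Remove smallest leaf 3, emit neighbor 1.
Step 3: leaves = {5,7,8,9}. Remove smallest leaf 5, emit neighbor 1.
Step 4: leaves = {7,8,9}. Remove smallest leaf 7, emit neighbor 4.
Step 5: leaves = {8,9}. Remove smallest leaf 8, emit neighbor 6.
Step 6: leaves = {6,9}. Remove smallest leaf 6, emit neighbor 1.
Step 7: leaves = {1,9}. Remove smallest leaf 1, emit neighbor 4.
Done: 2 vertices remain (4, 9). Sequence = [5 1 1 4 6 1 4]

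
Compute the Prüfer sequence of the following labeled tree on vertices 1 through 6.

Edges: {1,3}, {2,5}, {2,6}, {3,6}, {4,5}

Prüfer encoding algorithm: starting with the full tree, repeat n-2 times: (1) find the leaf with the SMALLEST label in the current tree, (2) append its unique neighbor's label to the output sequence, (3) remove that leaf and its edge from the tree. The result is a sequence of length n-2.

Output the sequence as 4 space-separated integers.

Answer: 3 6 5 2

Derivation:
Step 1: leaves = {1,4}. Remove smallest leaf 1, emit neighbor 3.
Step 2: leaves = {3,4}. Remove smallest leaf 3, emit neighbor 6.
Step 3: leaves = {4,6}. Remove smallest leaf 4, emit neighbor 5.
Step 4: leaves = {5,6}. Remove smallest leaf 5, emit neighbor 2.
Done: 2 vertices remain (2, 6). Sequence = [3 6 5 2]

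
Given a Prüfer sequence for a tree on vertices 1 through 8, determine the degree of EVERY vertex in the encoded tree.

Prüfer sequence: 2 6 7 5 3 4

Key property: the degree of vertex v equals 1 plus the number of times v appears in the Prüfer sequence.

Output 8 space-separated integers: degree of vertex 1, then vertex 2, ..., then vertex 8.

p_1 = 2: count[2] becomes 1
p_2 = 6: count[6] becomes 1
p_3 = 7: count[7] becomes 1
p_4 = 5: count[5] becomes 1
p_5 = 3: count[3] becomes 1
p_6 = 4: count[4] becomes 1
Degrees (1 + count): deg[1]=1+0=1, deg[2]=1+1=2, deg[3]=1+1=2, deg[4]=1+1=2, deg[5]=1+1=2, deg[6]=1+1=2, deg[7]=1+1=2, deg[8]=1+0=1

Answer: 1 2 2 2 2 2 2 1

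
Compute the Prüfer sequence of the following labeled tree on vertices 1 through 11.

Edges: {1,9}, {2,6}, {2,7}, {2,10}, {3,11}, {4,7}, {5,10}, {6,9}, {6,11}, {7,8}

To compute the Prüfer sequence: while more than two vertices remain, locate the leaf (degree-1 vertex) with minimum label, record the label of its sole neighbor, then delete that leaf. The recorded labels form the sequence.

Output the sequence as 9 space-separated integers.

Step 1: leaves = {1,3,4,5,8}. Remove smallest leaf 1, emit neighbor 9.
Step 2: leaves = {3,4,5,8,9}. Remove smallest leaf 3, emit neighbor 11.
Step 3: leaves = {4,5,8,9,11}. Remove smallest leaf 4, emit neighbor 7.
Step 4: leaves = {5,8,9,11}. Remove smallest leaf 5, emit neighbor 10.
Step 5: leaves = {8,9,10,11}. Remove smallest leaf 8, emit neighbor 7.
Step 6: leaves = {7,9,10,11}. Remove smallest leaf 7, emit neighbor 2.
Step 7: leaves = {9,10,11}. Remove smallest leaf 9, emit neighbor 6.
Step 8: leaves = {10,11}. Remove smallest leaf 10, emit neighbor 2.
Step 9: leaves = {2,11}. Remove smallest leaf 2, emit neighbor 6.
Done: 2 vertices remain (6, 11). Sequence = [9 11 7 10 7 2 6 2 6]

Answer: 9 11 7 10 7 2 6 2 6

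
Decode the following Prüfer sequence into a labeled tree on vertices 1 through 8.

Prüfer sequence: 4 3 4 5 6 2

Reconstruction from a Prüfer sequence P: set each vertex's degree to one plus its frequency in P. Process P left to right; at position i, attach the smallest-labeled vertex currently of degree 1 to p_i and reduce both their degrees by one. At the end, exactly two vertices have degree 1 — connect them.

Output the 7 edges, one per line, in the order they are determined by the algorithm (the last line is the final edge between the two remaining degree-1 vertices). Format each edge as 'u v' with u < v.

Initial degrees: {1:1, 2:2, 3:2, 4:3, 5:2, 6:2, 7:1, 8:1}
Step 1: smallest deg-1 vertex = 1, p_1 = 4. Add edge {1,4}. Now deg[1]=0, deg[4]=2.
Step 2: smallest deg-1 vertex = 7, p_2 = 3. Add edge {3,7}. Now deg[7]=0, deg[3]=1.
Step 3: smallest deg-1 vertex = 3, p_3 = 4. Add edge {3,4}. Now deg[3]=0, deg[4]=1.
Step 4: smallest deg-1 vertex = 4, p_4 = 5. Add edge {4,5}. Now deg[4]=0, deg[5]=1.
Step 5: smallest deg-1 vertex = 5, p_5 = 6. Add edge {5,6}. Now deg[5]=0, deg[6]=1.
Step 6: smallest deg-1 vertex = 6, p_6 = 2. Add edge {2,6}. Now deg[6]=0, deg[2]=1.
Final: two remaining deg-1 vertices are 2, 8. Add edge {2,8}.

Answer: 1 4
3 7
3 4
4 5
5 6
2 6
2 8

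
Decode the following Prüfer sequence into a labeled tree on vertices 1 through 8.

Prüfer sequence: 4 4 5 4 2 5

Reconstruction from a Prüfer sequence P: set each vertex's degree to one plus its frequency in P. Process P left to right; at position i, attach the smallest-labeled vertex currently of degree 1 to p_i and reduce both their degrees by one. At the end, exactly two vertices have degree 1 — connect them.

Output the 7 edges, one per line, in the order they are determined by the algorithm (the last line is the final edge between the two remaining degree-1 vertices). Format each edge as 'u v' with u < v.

Initial degrees: {1:1, 2:2, 3:1, 4:4, 5:3, 6:1, 7:1, 8:1}
Step 1: smallest deg-1 vertex = 1, p_1 = 4. Add edge {1,4}. Now deg[1]=0, deg[4]=3.
Step 2: smallest deg-1 vertex = 3, p_2 = 4. Add edge {3,4}. Now deg[3]=0, deg[4]=2.
Step 3: smallest deg-1 vertex = 6, p_3 = 5. Add edge {5,6}. Now deg[6]=0, deg[5]=2.
Step 4: smallest deg-1 vertex = 7, p_4 = 4. Add edge {4,7}. Now deg[7]=0, deg[4]=1.
Step 5: smallest deg-1 vertex = 4, p_5 = 2. Add edge {2,4}. Now deg[4]=0, deg[2]=1.
Step 6: smallest deg-1 vertex = 2, p_6 = 5. Add edge {2,5}. Now deg[2]=0, deg[5]=1.
Final: two remaining deg-1 vertices are 5, 8. Add edge {5,8}.

Answer: 1 4
3 4
5 6
4 7
2 4
2 5
5 8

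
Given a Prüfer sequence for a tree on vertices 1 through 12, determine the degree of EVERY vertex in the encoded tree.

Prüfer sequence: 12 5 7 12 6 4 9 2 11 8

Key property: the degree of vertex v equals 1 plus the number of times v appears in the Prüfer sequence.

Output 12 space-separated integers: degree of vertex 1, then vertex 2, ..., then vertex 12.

p_1 = 12: count[12] becomes 1
p_2 = 5: count[5] becomes 1
p_3 = 7: count[7] becomes 1
p_4 = 12: count[12] becomes 2
p_5 = 6: count[6] becomes 1
p_6 = 4: count[4] becomes 1
p_7 = 9: count[9] becomes 1
p_8 = 2: count[2] becomes 1
p_9 = 11: count[11] becomes 1
p_10 = 8: count[8] becomes 1
Degrees (1 + count): deg[1]=1+0=1, deg[2]=1+1=2, deg[3]=1+0=1, deg[4]=1+1=2, deg[5]=1+1=2, deg[6]=1+1=2, deg[7]=1+1=2, deg[8]=1+1=2, deg[9]=1+1=2, deg[10]=1+0=1, deg[11]=1+1=2, deg[12]=1+2=3

Answer: 1 2 1 2 2 2 2 2 2 1 2 3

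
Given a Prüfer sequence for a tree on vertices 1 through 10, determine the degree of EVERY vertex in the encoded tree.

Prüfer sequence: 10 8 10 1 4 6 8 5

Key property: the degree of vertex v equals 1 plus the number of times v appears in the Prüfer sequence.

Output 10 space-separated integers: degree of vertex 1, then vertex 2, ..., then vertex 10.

Answer: 2 1 1 2 2 2 1 3 1 3

Derivation:
p_1 = 10: count[10] becomes 1
p_2 = 8: count[8] becomes 1
p_3 = 10: count[10] becomes 2
p_4 = 1: count[1] becomes 1
p_5 = 4: count[4] becomes 1
p_6 = 6: count[6] becomes 1
p_7 = 8: count[8] becomes 2
p_8 = 5: count[5] becomes 1
Degrees (1 + count): deg[1]=1+1=2, deg[2]=1+0=1, deg[3]=1+0=1, deg[4]=1+1=2, deg[5]=1+1=2, deg[6]=1+1=2, deg[7]=1+0=1, deg[8]=1+2=3, deg[9]=1+0=1, deg[10]=1+2=3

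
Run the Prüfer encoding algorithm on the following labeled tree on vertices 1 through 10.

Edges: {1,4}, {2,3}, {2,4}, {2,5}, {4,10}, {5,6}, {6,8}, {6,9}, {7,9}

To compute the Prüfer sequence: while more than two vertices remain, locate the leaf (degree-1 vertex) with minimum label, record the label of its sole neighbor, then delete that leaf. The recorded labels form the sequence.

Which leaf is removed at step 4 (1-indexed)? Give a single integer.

Answer: 8

Derivation:
Step 1: current leaves = {1,3,7,8,10}. Remove leaf 1 (neighbor: 4).
Step 2: current leaves = {3,7,8,10}. Remove leaf 3 (neighbor: 2).
Step 3: current leaves = {7,8,10}. Remove leaf 7 (neighbor: 9).
Step 4: current leaves = {8,9,10}. Remove leaf 8 (neighbor: 6).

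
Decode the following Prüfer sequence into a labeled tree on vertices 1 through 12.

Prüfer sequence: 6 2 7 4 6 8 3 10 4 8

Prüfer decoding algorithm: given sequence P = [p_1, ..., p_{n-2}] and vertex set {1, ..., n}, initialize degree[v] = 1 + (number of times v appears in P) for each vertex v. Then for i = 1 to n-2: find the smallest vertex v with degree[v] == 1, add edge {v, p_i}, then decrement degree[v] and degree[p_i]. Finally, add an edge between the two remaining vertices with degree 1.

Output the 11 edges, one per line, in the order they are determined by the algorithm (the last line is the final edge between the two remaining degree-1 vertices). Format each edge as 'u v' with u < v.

Answer: 1 6
2 5
2 7
4 7
6 9
6 8
3 11
3 10
4 10
4 8
8 12

Derivation:
Initial degrees: {1:1, 2:2, 3:2, 4:3, 5:1, 6:3, 7:2, 8:3, 9:1, 10:2, 11:1, 12:1}
Step 1: smallest deg-1 vertex = 1, p_1 = 6. Add edge {1,6}. Now deg[1]=0, deg[6]=2.
Step 2: smallest deg-1 vertex = 5, p_2 = 2. Add edge {2,5}. Now deg[5]=0, deg[2]=1.
Step 3: smallest deg-1 vertex = 2, p_3 = 7. Add edge {2,7}. Now deg[2]=0, deg[7]=1.
Step 4: smallest deg-1 vertex = 7, p_4 = 4. Add edge {4,7}. Now deg[7]=0, deg[4]=2.
Step 5: smallest deg-1 vertex = 9, p_5 = 6. Add edge {6,9}. Now deg[9]=0, deg[6]=1.
Step 6: smallest deg-1 vertex = 6, p_6 = 8. Add edge {6,8}. Now deg[6]=0, deg[8]=2.
Step 7: smallest deg-1 vertex = 11, p_7 = 3. Add edge {3,11}. Now deg[11]=0, deg[3]=1.
Step 8: smallest deg-1 vertex = 3, p_8 = 10. Add edge {3,10}. Now deg[3]=0, deg[10]=1.
Step 9: smallest deg-1 vertex = 10, p_9 = 4. Add edge {4,10}. Now deg[10]=0, deg[4]=1.
Step 10: smallest deg-1 vertex = 4, p_10 = 8. Add edge {4,8}. Now deg[4]=0, deg[8]=1.
Final: two remaining deg-1 vertices are 8, 12. Add edge {8,12}.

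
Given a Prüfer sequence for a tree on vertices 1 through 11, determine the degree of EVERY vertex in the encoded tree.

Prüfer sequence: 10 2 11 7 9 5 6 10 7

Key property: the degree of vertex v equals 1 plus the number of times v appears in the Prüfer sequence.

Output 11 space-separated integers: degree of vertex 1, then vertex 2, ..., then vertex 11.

p_1 = 10: count[10] becomes 1
p_2 = 2: count[2] becomes 1
p_3 = 11: count[11] becomes 1
p_4 = 7: count[7] becomes 1
p_5 = 9: count[9] becomes 1
p_6 = 5: count[5] becomes 1
p_7 = 6: count[6] becomes 1
p_8 = 10: count[10] becomes 2
p_9 = 7: count[7] becomes 2
Degrees (1 + count): deg[1]=1+0=1, deg[2]=1+1=2, deg[3]=1+0=1, deg[4]=1+0=1, deg[5]=1+1=2, deg[6]=1+1=2, deg[7]=1+2=3, deg[8]=1+0=1, deg[9]=1+1=2, deg[10]=1+2=3, deg[11]=1+1=2

Answer: 1 2 1 1 2 2 3 1 2 3 2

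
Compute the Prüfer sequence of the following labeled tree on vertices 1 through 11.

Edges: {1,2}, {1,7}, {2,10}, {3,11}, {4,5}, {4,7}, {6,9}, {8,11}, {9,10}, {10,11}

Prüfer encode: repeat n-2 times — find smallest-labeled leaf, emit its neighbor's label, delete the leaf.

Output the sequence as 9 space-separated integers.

Answer: 11 4 7 9 1 2 10 11 10

Derivation:
Step 1: leaves = {3,5,6,8}. Remove smallest leaf 3, emit neighbor 11.
Step 2: leaves = {5,6,8}. Remove smallest leaf 5, emit neighbor 4.
Step 3: leaves = {4,6,8}. Remove smallest leaf 4, emit neighbor 7.
Step 4: leaves = {6,7,8}. Remove smallest leaf 6, emit neighbor 9.
Step 5: leaves = {7,8,9}. Remove smallest leaf 7, emit neighbor 1.
Step 6: leaves = {1,8,9}. Remove smallest leaf 1, emit neighbor 2.
Step 7: leaves = {2,8,9}. Remove smallest leaf 2, emit neighbor 10.
Step 8: leaves = {8,9}. Remove smallest leaf 8, emit neighbor 11.
Step 9: leaves = {9,11}. Remove smallest leaf 9, emit neighbor 10.
Done: 2 vertices remain (10, 11). Sequence = [11 4 7 9 1 2 10 11 10]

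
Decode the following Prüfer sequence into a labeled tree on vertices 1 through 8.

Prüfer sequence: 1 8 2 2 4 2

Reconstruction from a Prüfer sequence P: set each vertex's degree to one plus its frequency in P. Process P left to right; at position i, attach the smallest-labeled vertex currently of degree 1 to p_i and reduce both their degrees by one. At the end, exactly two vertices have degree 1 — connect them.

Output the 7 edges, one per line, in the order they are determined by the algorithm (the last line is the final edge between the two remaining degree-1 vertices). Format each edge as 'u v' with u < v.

Initial degrees: {1:2, 2:4, 3:1, 4:2, 5:1, 6:1, 7:1, 8:2}
Step 1: smallest deg-1 vertex = 3, p_1 = 1. Add edge {1,3}. Now deg[3]=0, deg[1]=1.
Step 2: smallest deg-1 vertex = 1, p_2 = 8. Add edge {1,8}. Now deg[1]=0, deg[8]=1.
Step 3: smallest deg-1 vertex = 5, p_3 = 2. Add edge {2,5}. Now deg[5]=0, deg[2]=3.
Step 4: smallest deg-1 vertex = 6, p_4 = 2. Add edge {2,6}. Now deg[6]=0, deg[2]=2.
Step 5: smallest deg-1 vertex = 7, p_5 = 4. Add edge {4,7}. Now deg[7]=0, deg[4]=1.
Step 6: smallest deg-1 vertex = 4, p_6 = 2. Add edge {2,4}. Now deg[4]=0, deg[2]=1.
Final: two remaining deg-1 vertices are 2, 8. Add edge {2,8}.

Answer: 1 3
1 8
2 5
2 6
4 7
2 4
2 8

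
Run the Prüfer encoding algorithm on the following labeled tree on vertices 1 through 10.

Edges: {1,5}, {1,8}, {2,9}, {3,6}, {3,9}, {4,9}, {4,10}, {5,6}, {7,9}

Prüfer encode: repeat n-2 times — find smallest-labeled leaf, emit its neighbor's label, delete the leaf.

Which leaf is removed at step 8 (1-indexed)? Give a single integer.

Step 1: current leaves = {2,7,8,10}. Remove leaf 2 (neighbor: 9).
Step 2: current leaves = {7,8,10}. Remove leaf 7 (neighbor: 9).
Step 3: current leaves = {8,10}. Remove leaf 8 (neighbor: 1).
Step 4: current leaves = {1,10}. Remove leaf 1 (neighbor: 5).
Step 5: current leaves = {5,10}. Remove leaf 5 (neighbor: 6).
Step 6: current leaves = {6,10}. Remove leaf 6 (neighbor: 3).
Step 7: current leaves = {3,10}. Remove leaf 3 (neighbor: 9).
Step 8: current leaves = {9,10}. Remove leaf 9 (neighbor: 4).

Answer: 9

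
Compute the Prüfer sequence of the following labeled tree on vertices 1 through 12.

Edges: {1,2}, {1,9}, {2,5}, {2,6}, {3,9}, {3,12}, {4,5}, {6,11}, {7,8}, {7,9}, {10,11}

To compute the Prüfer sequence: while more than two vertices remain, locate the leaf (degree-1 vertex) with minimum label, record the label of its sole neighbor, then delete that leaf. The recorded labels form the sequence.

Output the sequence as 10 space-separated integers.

Step 1: leaves = {4,8,10,12}. Remove smallest leaf 4, emit neighbor 5.
Step 2: leaves = {5,8,10,12}. Remove smallest leaf 5, emit neighbor 2.
Step 3: leaves = {8,10,12}. Remove smallest leaf 8, emit neighbor 7.
Step 4: leaves = {7,10,12}. Remove smallest leaf 7, emit neighbor 9.
Step 5: leaves = {10,12}. Remove smallest leaf 10, emit neighbor 11.
Step 6: leaves = {11,12}. Remove smallest leaf 11, emit neighbor 6.
Step 7: leaves = {6,12}. Remove smallest leaf 6, emit neighbor 2.
Step 8: leaves = {2,12}. Remove smallest leaf 2, emit neighbor 1.
Step 9: leaves = {1,12}. Remove smallest leaf 1, emit neighbor 9.
Step 10: leaves = {9,12}. Remove smallest leaf 9, emit neighbor 3.
Done: 2 vertices remain (3, 12). Sequence = [5 2 7 9 11 6 2 1 9 3]

Answer: 5 2 7 9 11 6 2 1 9 3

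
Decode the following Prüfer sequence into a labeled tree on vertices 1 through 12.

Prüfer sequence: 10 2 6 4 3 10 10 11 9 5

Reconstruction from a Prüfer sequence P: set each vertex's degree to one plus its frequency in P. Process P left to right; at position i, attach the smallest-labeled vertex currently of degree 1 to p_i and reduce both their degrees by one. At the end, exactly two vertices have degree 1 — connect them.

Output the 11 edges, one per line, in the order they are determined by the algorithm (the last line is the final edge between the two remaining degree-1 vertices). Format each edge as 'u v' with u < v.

Initial degrees: {1:1, 2:2, 3:2, 4:2, 5:2, 6:2, 7:1, 8:1, 9:2, 10:4, 11:2, 12:1}
Step 1: smallest deg-1 vertex = 1, p_1 = 10. Add edge {1,10}. Now deg[1]=0, deg[10]=3.
Step 2: smallest deg-1 vertex = 7, p_2 = 2. Add edge {2,7}. Now deg[7]=0, deg[2]=1.
Step 3: smallest deg-1 vertex = 2, p_3 = 6. Add edge {2,6}. Now deg[2]=0, deg[6]=1.
Step 4: smallest deg-1 vertex = 6, p_4 = 4. Add edge {4,6}. Now deg[6]=0, deg[4]=1.
Step 5: smallest deg-1 vertex = 4, p_5 = 3. Add edge {3,4}. Now deg[4]=0, deg[3]=1.
Step 6: smallest deg-1 vertex = 3, p_6 = 10. Add edge {3,10}. Now deg[3]=0, deg[10]=2.
Step 7: smallest deg-1 vertex = 8, p_7 = 10. Add edge {8,10}. Now deg[8]=0, deg[10]=1.
Step 8: smallest deg-1 vertex = 10, p_8 = 11. Add edge {10,11}. Now deg[10]=0, deg[11]=1.
Step 9: smallest deg-1 vertex = 11, p_9 = 9. Add edge {9,11}. Now deg[11]=0, deg[9]=1.
Step 10: smallest deg-1 vertex = 9, p_10 = 5. Add edge {5,9}. Now deg[9]=0, deg[5]=1.
Final: two remaining deg-1 vertices are 5, 12. Add edge {5,12}.

Answer: 1 10
2 7
2 6
4 6
3 4
3 10
8 10
10 11
9 11
5 9
5 12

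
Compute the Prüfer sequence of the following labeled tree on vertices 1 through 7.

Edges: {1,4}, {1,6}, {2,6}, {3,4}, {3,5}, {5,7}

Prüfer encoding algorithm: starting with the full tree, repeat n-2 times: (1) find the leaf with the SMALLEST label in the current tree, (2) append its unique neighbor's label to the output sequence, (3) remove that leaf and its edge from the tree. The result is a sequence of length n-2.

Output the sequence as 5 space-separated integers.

Answer: 6 1 4 3 5

Derivation:
Step 1: leaves = {2,7}. Remove smallest leaf 2, emit neighbor 6.
Step 2: leaves = {6,7}. Remove smallest leaf 6, emit neighbor 1.
Step 3: leaves = {1,7}. Remove smallest leaf 1, emit neighbor 4.
Step 4: leaves = {4,7}. Remove smallest leaf 4, emit neighbor 3.
Step 5: leaves = {3,7}. Remove smallest leaf 3, emit neighbor 5.
Done: 2 vertices remain (5, 7). Sequence = [6 1 4 3 5]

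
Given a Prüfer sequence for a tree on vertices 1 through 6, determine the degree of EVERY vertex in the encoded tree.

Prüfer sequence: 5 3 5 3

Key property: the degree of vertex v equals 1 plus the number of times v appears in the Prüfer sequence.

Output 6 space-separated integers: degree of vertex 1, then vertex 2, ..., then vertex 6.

Answer: 1 1 3 1 3 1

Derivation:
p_1 = 5: count[5] becomes 1
p_2 = 3: count[3] becomes 1
p_3 = 5: count[5] becomes 2
p_4 = 3: count[3] becomes 2
Degrees (1 + count): deg[1]=1+0=1, deg[2]=1+0=1, deg[3]=1+2=3, deg[4]=1+0=1, deg[5]=1+2=3, deg[6]=1+0=1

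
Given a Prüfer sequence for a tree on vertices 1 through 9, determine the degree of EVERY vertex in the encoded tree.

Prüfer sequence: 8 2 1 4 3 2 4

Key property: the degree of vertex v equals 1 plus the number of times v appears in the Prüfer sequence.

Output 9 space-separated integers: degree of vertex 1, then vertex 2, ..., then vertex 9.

Answer: 2 3 2 3 1 1 1 2 1

Derivation:
p_1 = 8: count[8] becomes 1
p_2 = 2: count[2] becomes 1
p_3 = 1: count[1] becomes 1
p_4 = 4: count[4] becomes 1
p_5 = 3: count[3] becomes 1
p_6 = 2: count[2] becomes 2
p_7 = 4: count[4] becomes 2
Degrees (1 + count): deg[1]=1+1=2, deg[2]=1+2=3, deg[3]=1+1=2, deg[4]=1+2=3, deg[5]=1+0=1, deg[6]=1+0=1, deg[7]=1+0=1, deg[8]=1+1=2, deg[9]=1+0=1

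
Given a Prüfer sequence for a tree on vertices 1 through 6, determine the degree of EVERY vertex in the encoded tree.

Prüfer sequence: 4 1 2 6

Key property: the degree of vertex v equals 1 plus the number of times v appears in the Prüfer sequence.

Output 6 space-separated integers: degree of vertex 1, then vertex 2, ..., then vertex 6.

p_1 = 4: count[4] becomes 1
p_2 = 1: count[1] becomes 1
p_3 = 2: count[2] becomes 1
p_4 = 6: count[6] becomes 1
Degrees (1 + count): deg[1]=1+1=2, deg[2]=1+1=2, deg[3]=1+0=1, deg[4]=1+1=2, deg[5]=1+0=1, deg[6]=1+1=2

Answer: 2 2 1 2 1 2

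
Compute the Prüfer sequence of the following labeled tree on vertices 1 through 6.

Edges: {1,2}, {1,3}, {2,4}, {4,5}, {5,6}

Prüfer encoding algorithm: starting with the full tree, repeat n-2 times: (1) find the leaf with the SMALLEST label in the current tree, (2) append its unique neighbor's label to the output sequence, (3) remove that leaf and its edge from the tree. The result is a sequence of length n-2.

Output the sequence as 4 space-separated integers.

Step 1: leaves = {3,6}. Remove smallest leaf 3, emit neighbor 1.
Step 2: leaves = {1,6}. Remove smallest leaf 1, emit neighbor 2.
Step 3: leaves = {2,6}. Remove smallest leaf 2, emit neighbor 4.
Step 4: leaves = {4,6}. Remove smallest leaf 4, emit neighbor 5.
Done: 2 vertices remain (5, 6). Sequence = [1 2 4 5]

Answer: 1 2 4 5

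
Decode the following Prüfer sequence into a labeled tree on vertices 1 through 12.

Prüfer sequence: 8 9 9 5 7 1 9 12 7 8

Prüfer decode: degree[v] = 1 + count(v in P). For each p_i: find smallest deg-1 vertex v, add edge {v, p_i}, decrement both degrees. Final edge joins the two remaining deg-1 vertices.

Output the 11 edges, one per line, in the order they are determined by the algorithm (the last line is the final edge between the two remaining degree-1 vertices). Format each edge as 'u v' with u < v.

Initial degrees: {1:2, 2:1, 3:1, 4:1, 5:2, 6:1, 7:3, 8:3, 9:4, 10:1, 11:1, 12:2}
Step 1: smallest deg-1 vertex = 2, p_1 = 8. Add edge {2,8}. Now deg[2]=0, deg[8]=2.
Step 2: smallest deg-1 vertex = 3, p_2 = 9. Add edge {3,9}. Now deg[3]=0, deg[9]=3.
Step 3: smallest deg-1 vertex = 4, p_3 = 9. Add edge {4,9}. Now deg[4]=0, deg[9]=2.
Step 4: smallest deg-1 vertex = 6, p_4 = 5. Add edge {5,6}. Now deg[6]=0, deg[5]=1.
Step 5: smallest deg-1 vertex = 5, p_5 = 7. Add edge {5,7}. Now deg[5]=0, deg[7]=2.
Step 6: smallest deg-1 vertex = 10, p_6 = 1. Add edge {1,10}. Now deg[10]=0, deg[1]=1.
Step 7: smallest deg-1 vertex = 1, p_7 = 9. Add edge {1,9}. Now deg[1]=0, deg[9]=1.
Step 8: smallest deg-1 vertex = 9, p_8 = 12. Add edge {9,12}. Now deg[9]=0, deg[12]=1.
Step 9: smallest deg-1 vertex = 11, p_9 = 7. Add edge {7,11}. Now deg[11]=0, deg[7]=1.
Step 10: smallest deg-1 vertex = 7, p_10 = 8. Add edge {7,8}. Now deg[7]=0, deg[8]=1.
Final: two remaining deg-1 vertices are 8, 12. Add edge {8,12}.

Answer: 2 8
3 9
4 9
5 6
5 7
1 10
1 9
9 12
7 11
7 8
8 12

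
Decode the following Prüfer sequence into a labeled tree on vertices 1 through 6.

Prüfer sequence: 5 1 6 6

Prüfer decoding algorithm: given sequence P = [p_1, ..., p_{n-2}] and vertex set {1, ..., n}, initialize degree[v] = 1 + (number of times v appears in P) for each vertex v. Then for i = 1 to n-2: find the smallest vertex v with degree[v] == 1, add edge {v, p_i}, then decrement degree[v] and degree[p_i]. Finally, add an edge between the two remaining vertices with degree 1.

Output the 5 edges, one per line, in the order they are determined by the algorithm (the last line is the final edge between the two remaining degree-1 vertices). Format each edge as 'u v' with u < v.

Answer: 2 5
1 3
1 6
4 6
5 6

Derivation:
Initial degrees: {1:2, 2:1, 3:1, 4:1, 5:2, 6:3}
Step 1: smallest deg-1 vertex = 2, p_1 = 5. Add edge {2,5}. Now deg[2]=0, deg[5]=1.
Step 2: smallest deg-1 vertex = 3, p_2 = 1. Add edge {1,3}. Now deg[3]=0, deg[1]=1.
Step 3: smallest deg-1 vertex = 1, p_3 = 6. Add edge {1,6}. Now deg[1]=0, deg[6]=2.
Step 4: smallest deg-1 vertex = 4, p_4 = 6. Add edge {4,6}. Now deg[4]=0, deg[6]=1.
Final: two remaining deg-1 vertices are 5, 6. Add edge {5,6}.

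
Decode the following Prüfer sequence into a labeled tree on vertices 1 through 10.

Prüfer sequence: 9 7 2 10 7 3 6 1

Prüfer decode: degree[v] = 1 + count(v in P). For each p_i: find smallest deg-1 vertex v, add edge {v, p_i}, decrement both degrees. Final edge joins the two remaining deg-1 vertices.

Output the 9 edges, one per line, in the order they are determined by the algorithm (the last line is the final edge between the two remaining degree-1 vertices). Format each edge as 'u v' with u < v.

Answer: 4 9
5 7
2 8
2 10
7 9
3 7
3 6
1 6
1 10

Derivation:
Initial degrees: {1:2, 2:2, 3:2, 4:1, 5:1, 6:2, 7:3, 8:1, 9:2, 10:2}
Step 1: smallest deg-1 vertex = 4, p_1 = 9. Add edge {4,9}. Now deg[4]=0, deg[9]=1.
Step 2: smallest deg-1 vertex = 5, p_2 = 7. Add edge {5,7}. Now deg[5]=0, deg[7]=2.
Step 3: smallest deg-1 vertex = 8, p_3 = 2. Add edge {2,8}. Now deg[8]=0, deg[2]=1.
Step 4: smallest deg-1 vertex = 2, p_4 = 10. Add edge {2,10}. Now deg[2]=0, deg[10]=1.
Step 5: smallest deg-1 vertex = 9, p_5 = 7. Add edge {7,9}. Now deg[9]=0, deg[7]=1.
Step 6: smallest deg-1 vertex = 7, p_6 = 3. Add edge {3,7}. Now deg[7]=0, deg[3]=1.
Step 7: smallest deg-1 vertex = 3, p_7 = 6. Add edge {3,6}. Now deg[3]=0, deg[6]=1.
Step 8: smallest deg-1 vertex = 6, p_8 = 1. Add edge {1,6}. Now deg[6]=0, deg[1]=1.
Final: two remaining deg-1 vertices are 1, 10. Add edge {1,10}.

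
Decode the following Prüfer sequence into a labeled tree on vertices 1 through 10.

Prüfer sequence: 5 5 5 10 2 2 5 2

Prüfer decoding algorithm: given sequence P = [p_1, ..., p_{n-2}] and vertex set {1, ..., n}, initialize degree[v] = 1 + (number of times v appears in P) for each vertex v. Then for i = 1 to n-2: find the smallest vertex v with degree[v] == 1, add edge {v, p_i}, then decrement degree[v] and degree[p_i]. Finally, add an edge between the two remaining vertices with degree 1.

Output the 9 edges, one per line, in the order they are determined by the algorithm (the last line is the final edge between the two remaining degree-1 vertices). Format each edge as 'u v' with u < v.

Answer: 1 5
3 5
4 5
6 10
2 7
2 8
5 9
2 5
2 10

Derivation:
Initial degrees: {1:1, 2:4, 3:1, 4:1, 5:5, 6:1, 7:1, 8:1, 9:1, 10:2}
Step 1: smallest deg-1 vertex = 1, p_1 = 5. Add edge {1,5}. Now deg[1]=0, deg[5]=4.
Step 2: smallest deg-1 vertex = 3, p_2 = 5. Add edge {3,5}. Now deg[3]=0, deg[5]=3.
Step 3: smallest deg-1 vertex = 4, p_3 = 5. Add edge {4,5}. Now deg[4]=0, deg[5]=2.
Step 4: smallest deg-1 vertex = 6, p_4 = 10. Add edge {6,10}. Now deg[6]=0, deg[10]=1.
Step 5: smallest deg-1 vertex = 7, p_5 = 2. Add edge {2,7}. Now deg[7]=0, deg[2]=3.
Step 6: smallest deg-1 vertex = 8, p_6 = 2. Add edge {2,8}. Now deg[8]=0, deg[2]=2.
Step 7: smallest deg-1 vertex = 9, p_7 = 5. Add edge {5,9}. Now deg[9]=0, deg[5]=1.
Step 8: smallest deg-1 vertex = 5, p_8 = 2. Add edge {2,5}. Now deg[5]=0, deg[2]=1.
Final: two remaining deg-1 vertices are 2, 10. Add edge {2,10}.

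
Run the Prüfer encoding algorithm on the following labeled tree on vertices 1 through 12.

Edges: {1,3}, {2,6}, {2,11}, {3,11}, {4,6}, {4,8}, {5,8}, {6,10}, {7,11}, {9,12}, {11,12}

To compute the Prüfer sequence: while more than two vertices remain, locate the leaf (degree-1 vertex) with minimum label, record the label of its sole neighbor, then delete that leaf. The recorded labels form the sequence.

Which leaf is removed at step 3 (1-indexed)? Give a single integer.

Step 1: current leaves = {1,5,7,9,10}. Remove leaf 1 (neighbor: 3).
Step 2: current leaves = {3,5,7,9,10}. Remove leaf 3 (neighbor: 11).
Step 3: current leaves = {5,7,9,10}. Remove leaf 5 (neighbor: 8).

Answer: 5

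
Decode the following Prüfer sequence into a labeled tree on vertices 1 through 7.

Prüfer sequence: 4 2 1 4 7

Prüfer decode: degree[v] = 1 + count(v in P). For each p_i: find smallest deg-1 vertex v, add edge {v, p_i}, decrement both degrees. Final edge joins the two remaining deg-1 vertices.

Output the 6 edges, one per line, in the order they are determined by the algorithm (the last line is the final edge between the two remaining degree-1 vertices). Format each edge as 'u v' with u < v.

Initial degrees: {1:2, 2:2, 3:1, 4:3, 5:1, 6:1, 7:2}
Step 1: smallest deg-1 vertex = 3, p_1 = 4. Add edge {3,4}. Now deg[3]=0, deg[4]=2.
Step 2: smallest deg-1 vertex = 5, p_2 = 2. Add edge {2,5}. Now deg[5]=0, deg[2]=1.
Step 3: smallest deg-1 vertex = 2, p_3 = 1. Add edge {1,2}. Now deg[2]=0, deg[1]=1.
Step 4: smallest deg-1 vertex = 1, p_4 = 4. Add edge {1,4}. Now deg[1]=0, deg[4]=1.
Step 5: smallest deg-1 vertex = 4, p_5 = 7. Add edge {4,7}. Now deg[4]=0, deg[7]=1.
Final: two remaining deg-1 vertices are 6, 7. Add edge {6,7}.

Answer: 3 4
2 5
1 2
1 4
4 7
6 7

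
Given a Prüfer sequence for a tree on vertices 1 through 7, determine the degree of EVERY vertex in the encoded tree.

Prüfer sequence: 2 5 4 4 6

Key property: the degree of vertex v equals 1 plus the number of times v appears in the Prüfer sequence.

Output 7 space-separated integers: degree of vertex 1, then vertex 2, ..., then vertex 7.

p_1 = 2: count[2] becomes 1
p_2 = 5: count[5] becomes 1
p_3 = 4: count[4] becomes 1
p_4 = 4: count[4] becomes 2
p_5 = 6: count[6] becomes 1
Degrees (1 + count): deg[1]=1+0=1, deg[2]=1+1=2, deg[3]=1+0=1, deg[4]=1+2=3, deg[5]=1+1=2, deg[6]=1+1=2, deg[7]=1+0=1

Answer: 1 2 1 3 2 2 1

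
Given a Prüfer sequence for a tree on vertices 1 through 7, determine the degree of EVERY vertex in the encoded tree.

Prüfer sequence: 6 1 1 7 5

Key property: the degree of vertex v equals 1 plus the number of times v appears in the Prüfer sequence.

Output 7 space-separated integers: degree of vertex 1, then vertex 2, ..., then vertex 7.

Answer: 3 1 1 1 2 2 2

Derivation:
p_1 = 6: count[6] becomes 1
p_2 = 1: count[1] becomes 1
p_3 = 1: count[1] becomes 2
p_4 = 7: count[7] becomes 1
p_5 = 5: count[5] becomes 1
Degrees (1 + count): deg[1]=1+2=3, deg[2]=1+0=1, deg[3]=1+0=1, deg[4]=1+0=1, deg[5]=1+1=2, deg[6]=1+1=2, deg[7]=1+1=2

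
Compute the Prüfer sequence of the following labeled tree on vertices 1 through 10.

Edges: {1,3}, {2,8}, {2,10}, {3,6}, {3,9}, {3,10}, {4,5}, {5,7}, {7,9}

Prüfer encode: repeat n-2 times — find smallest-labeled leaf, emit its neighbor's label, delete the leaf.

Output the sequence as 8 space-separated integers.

Answer: 3 5 7 3 9 2 10 3

Derivation:
Step 1: leaves = {1,4,6,8}. Remove smallest leaf 1, emit neighbor 3.
Step 2: leaves = {4,6,8}. Remove smallest leaf 4, emit neighbor 5.
Step 3: leaves = {5,6,8}. Remove smallest leaf 5, emit neighbor 7.
Step 4: leaves = {6,7,8}. Remove smallest leaf 6, emit neighbor 3.
Step 5: leaves = {7,8}. Remove smallest leaf 7, emit neighbor 9.
Step 6: leaves = {8,9}. Remove smallest leaf 8, emit neighbor 2.
Step 7: leaves = {2,9}. Remove smallest leaf 2, emit neighbor 10.
Step 8: leaves = {9,10}. Remove smallest leaf 9, emit neighbor 3.
Done: 2 vertices remain (3, 10). Sequence = [3 5 7 3 9 2 10 3]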